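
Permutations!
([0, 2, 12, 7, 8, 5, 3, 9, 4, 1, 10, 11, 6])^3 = [0, 6, 3, 1, 8, 5, 9, 2, 4, 12, 10, 11, 7]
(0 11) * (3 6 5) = (0 11)(3 6 5) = [11, 1, 2, 6, 4, 3, 5, 7, 8, 9, 10, 0]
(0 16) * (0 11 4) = (0 16 11 4) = [16, 1, 2, 3, 0, 5, 6, 7, 8, 9, 10, 4, 12, 13, 14, 15, 11]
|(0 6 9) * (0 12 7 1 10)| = 7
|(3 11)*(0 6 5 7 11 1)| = |(0 6 5 7 11 3 1)| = 7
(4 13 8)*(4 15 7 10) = (4 13 8 15 7 10) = [0, 1, 2, 3, 13, 5, 6, 10, 15, 9, 4, 11, 12, 8, 14, 7]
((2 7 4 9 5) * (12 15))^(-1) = (2 5 9 4 7)(12 15)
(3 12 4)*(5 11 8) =(3 12 4)(5 11 8) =[0, 1, 2, 12, 3, 11, 6, 7, 5, 9, 10, 8, 4]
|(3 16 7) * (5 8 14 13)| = |(3 16 7)(5 8 14 13)| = 12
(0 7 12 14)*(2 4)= (0 7 12 14)(2 4)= [7, 1, 4, 3, 2, 5, 6, 12, 8, 9, 10, 11, 14, 13, 0]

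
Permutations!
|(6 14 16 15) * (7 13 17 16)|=7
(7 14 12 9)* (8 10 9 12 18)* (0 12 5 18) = (0 12 5 18 8 10 9 7 14) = [12, 1, 2, 3, 4, 18, 6, 14, 10, 7, 9, 11, 5, 13, 0, 15, 16, 17, 8]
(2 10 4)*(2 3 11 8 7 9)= (2 10 4 3 11 8 7 9)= [0, 1, 10, 11, 3, 5, 6, 9, 7, 2, 4, 8]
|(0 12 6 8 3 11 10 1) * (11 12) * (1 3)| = 8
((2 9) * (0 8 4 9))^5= ((0 8 4 9 2))^5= (9)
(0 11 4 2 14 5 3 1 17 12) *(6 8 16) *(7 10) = (0 11 4 2 14 5 3 1 17 12)(6 8 16)(7 10) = [11, 17, 14, 1, 2, 3, 8, 10, 16, 9, 7, 4, 0, 13, 5, 15, 6, 12]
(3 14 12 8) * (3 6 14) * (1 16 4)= (1 16 4)(6 14 12 8)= [0, 16, 2, 3, 1, 5, 14, 7, 6, 9, 10, 11, 8, 13, 12, 15, 4]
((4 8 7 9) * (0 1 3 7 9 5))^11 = ((0 1 3 7 5)(4 8 9))^11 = (0 1 3 7 5)(4 9 8)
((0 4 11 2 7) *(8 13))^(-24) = (13)(0 4 11 2 7)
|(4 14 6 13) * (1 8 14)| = |(1 8 14 6 13 4)| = 6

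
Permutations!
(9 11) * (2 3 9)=[0, 1, 3, 9, 4, 5, 6, 7, 8, 11, 10, 2]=(2 3 9 11)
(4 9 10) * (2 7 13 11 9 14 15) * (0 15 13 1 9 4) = (0 15 2 7 1 9 10)(4 14 13 11) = [15, 9, 7, 3, 14, 5, 6, 1, 8, 10, 0, 4, 12, 11, 13, 2]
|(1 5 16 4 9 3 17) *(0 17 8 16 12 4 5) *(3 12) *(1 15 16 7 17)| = |(0 1)(3 8 7 17 15 16 5)(4 9 12)| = 42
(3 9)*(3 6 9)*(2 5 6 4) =(2 5 6 9 4) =[0, 1, 5, 3, 2, 6, 9, 7, 8, 4]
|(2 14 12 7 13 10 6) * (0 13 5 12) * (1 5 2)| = |(0 13 10 6 1 5 12 7 2 14)| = 10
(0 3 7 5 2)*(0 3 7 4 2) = (0 7 5)(2 3 4) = [7, 1, 3, 4, 2, 0, 6, 5]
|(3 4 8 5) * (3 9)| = |(3 4 8 5 9)| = 5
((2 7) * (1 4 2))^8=((1 4 2 7))^8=(7)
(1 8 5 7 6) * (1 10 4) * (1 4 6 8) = (5 7 8)(6 10) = [0, 1, 2, 3, 4, 7, 10, 8, 5, 9, 6]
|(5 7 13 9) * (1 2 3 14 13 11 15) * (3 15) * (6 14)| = 24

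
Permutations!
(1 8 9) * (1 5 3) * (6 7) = [0, 8, 2, 1, 4, 3, 7, 6, 9, 5] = (1 8 9 5 3)(6 7)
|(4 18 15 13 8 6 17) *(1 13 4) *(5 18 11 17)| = |(1 13 8 6 5 18 15 4 11 17)| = 10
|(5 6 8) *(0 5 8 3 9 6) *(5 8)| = |(0 8 5)(3 9 6)| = 3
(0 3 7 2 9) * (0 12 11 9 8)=[3, 1, 8, 7, 4, 5, 6, 2, 0, 12, 10, 9, 11]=(0 3 7 2 8)(9 12 11)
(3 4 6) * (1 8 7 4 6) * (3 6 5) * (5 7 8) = (8)(1 5 3 7 4) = [0, 5, 2, 7, 1, 3, 6, 4, 8]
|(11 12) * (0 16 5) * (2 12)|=3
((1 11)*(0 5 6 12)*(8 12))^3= ((0 5 6 8 12)(1 11))^3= (0 8 5 12 6)(1 11)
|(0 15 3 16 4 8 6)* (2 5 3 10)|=10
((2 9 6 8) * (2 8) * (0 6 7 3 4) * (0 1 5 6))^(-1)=((1 5 6 2 9 7 3 4))^(-1)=(1 4 3 7 9 2 6 5)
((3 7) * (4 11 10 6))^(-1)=((3 7)(4 11 10 6))^(-1)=(3 7)(4 6 10 11)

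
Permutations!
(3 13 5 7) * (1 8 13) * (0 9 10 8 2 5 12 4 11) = (0 9 10 8 13 12 4 11)(1 2 5 7 3) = [9, 2, 5, 1, 11, 7, 6, 3, 13, 10, 8, 0, 4, 12]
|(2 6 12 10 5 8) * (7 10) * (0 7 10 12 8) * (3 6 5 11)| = 10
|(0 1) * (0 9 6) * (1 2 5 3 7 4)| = |(0 2 5 3 7 4 1 9 6)| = 9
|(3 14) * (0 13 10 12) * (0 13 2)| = |(0 2)(3 14)(10 12 13)| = 6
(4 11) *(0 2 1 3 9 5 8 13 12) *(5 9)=(0 2 1 3 5 8 13 12)(4 11)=[2, 3, 1, 5, 11, 8, 6, 7, 13, 9, 10, 4, 0, 12]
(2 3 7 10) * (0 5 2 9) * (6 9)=(0 5 2 3 7 10 6 9)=[5, 1, 3, 7, 4, 2, 9, 10, 8, 0, 6]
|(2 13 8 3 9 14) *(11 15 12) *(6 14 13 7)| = |(2 7 6 14)(3 9 13 8)(11 15 12)| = 12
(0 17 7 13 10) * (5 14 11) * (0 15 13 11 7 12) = (0 17 12)(5 14 7 11)(10 15 13) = [17, 1, 2, 3, 4, 14, 6, 11, 8, 9, 15, 5, 0, 10, 7, 13, 16, 12]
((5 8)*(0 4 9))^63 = (9)(5 8)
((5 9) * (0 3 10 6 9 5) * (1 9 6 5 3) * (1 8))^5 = ((0 8 1 9)(3 10 5))^5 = (0 8 1 9)(3 5 10)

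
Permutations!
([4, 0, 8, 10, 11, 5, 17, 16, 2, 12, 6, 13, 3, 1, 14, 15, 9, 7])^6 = (0 4 11 13 1)(3 9 7 6)(10 12 16 17)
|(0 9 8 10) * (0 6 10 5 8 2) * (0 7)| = |(0 9 2 7)(5 8)(6 10)| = 4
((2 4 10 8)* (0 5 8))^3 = (0 2)(4 5)(8 10)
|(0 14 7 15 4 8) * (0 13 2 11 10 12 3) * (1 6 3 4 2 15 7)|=|(0 14 1 6 3)(2 11 10 12 4 8 13 15)|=40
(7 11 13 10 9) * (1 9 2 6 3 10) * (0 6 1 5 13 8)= (0 6 3 10 2 1 9 7 11 8)(5 13)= [6, 9, 1, 10, 4, 13, 3, 11, 0, 7, 2, 8, 12, 5]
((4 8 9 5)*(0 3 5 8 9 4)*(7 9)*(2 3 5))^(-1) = ((0 5)(2 3)(4 7 9 8))^(-1) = (0 5)(2 3)(4 8 9 7)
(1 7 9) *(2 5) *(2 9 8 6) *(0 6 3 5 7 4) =[6, 4, 7, 5, 0, 9, 2, 8, 3, 1] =(0 6 2 7 8 3 5 9 1 4)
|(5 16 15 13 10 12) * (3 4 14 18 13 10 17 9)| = 35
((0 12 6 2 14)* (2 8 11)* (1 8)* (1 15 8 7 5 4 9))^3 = (0 15 2 12 8 14 6 11)(1 4 7 9 5) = ((0 12 6 15 8 11 2 14)(1 7 5 4 9))^3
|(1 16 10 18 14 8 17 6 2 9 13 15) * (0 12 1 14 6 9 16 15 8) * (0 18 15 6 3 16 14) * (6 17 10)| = |(0 12 1 17 9 13 8 10 15)(2 14 18 3 16 6)| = 18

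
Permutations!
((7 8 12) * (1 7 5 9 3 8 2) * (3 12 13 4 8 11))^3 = (13)(3 11)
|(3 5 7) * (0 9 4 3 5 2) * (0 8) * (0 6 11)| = 8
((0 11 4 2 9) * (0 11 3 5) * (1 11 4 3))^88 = ((0 1 11 3 5)(2 9 4))^88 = (0 3 1 5 11)(2 9 4)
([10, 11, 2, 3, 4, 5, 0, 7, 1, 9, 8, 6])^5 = (0 6 11 1 8 10)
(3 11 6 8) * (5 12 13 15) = [0, 1, 2, 11, 4, 12, 8, 7, 3, 9, 10, 6, 13, 15, 14, 5] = (3 11 6 8)(5 12 13 15)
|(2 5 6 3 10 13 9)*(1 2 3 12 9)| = 9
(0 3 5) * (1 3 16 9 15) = (0 16 9 15 1 3 5) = [16, 3, 2, 5, 4, 0, 6, 7, 8, 15, 10, 11, 12, 13, 14, 1, 9]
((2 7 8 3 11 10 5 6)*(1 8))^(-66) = (1 6 11)(2 10 8)(3 7 5)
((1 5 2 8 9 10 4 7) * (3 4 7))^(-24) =(1 9 5 10 2 7 8)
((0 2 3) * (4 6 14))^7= (0 2 3)(4 6 14)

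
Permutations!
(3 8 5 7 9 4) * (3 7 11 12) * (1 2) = (1 2)(3 8 5 11 12)(4 7 9) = [0, 2, 1, 8, 7, 11, 6, 9, 5, 4, 10, 12, 3]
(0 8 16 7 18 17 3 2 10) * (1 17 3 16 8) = (0 1 17 16 7 18 3 2 10) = [1, 17, 10, 2, 4, 5, 6, 18, 8, 9, 0, 11, 12, 13, 14, 15, 7, 16, 3]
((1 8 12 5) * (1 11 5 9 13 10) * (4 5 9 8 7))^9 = ((1 7 4 5 11 9 13 10)(8 12))^9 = (1 7 4 5 11 9 13 10)(8 12)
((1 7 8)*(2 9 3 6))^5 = (1 8 7)(2 9 3 6)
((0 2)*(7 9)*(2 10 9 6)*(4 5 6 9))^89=(0 2 6 5 4 10)(7 9)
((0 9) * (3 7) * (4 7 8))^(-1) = (0 9)(3 7 4 8)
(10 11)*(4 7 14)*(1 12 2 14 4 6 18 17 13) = (1 12 2 14 6 18 17 13)(4 7)(10 11) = [0, 12, 14, 3, 7, 5, 18, 4, 8, 9, 11, 10, 2, 1, 6, 15, 16, 13, 17]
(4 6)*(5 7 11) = [0, 1, 2, 3, 6, 7, 4, 11, 8, 9, 10, 5] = (4 6)(5 7 11)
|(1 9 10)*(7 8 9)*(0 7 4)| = |(0 7 8 9 10 1 4)| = 7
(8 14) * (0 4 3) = (0 4 3)(8 14) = [4, 1, 2, 0, 3, 5, 6, 7, 14, 9, 10, 11, 12, 13, 8]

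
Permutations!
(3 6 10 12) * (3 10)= [0, 1, 2, 6, 4, 5, 3, 7, 8, 9, 12, 11, 10]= (3 6)(10 12)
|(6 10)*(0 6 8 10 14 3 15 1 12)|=14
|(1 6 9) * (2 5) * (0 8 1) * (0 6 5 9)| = 7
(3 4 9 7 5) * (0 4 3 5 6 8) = (0 4 9 7 6 8) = [4, 1, 2, 3, 9, 5, 8, 6, 0, 7]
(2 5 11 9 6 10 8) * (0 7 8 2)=(0 7 8)(2 5 11 9 6 10)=[7, 1, 5, 3, 4, 11, 10, 8, 0, 6, 2, 9]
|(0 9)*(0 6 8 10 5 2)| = |(0 9 6 8 10 5 2)| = 7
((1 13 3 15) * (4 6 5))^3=((1 13 3 15)(4 6 5))^3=(1 15 3 13)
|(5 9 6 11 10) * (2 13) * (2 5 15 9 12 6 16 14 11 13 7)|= |(2 7)(5 12 6 13)(9 16 14 11 10 15)|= 12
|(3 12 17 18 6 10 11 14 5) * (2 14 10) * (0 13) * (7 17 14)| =|(0 13)(2 7 17 18 6)(3 12 14 5)(10 11)| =20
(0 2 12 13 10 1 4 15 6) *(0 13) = [2, 4, 12, 3, 15, 5, 13, 7, 8, 9, 1, 11, 0, 10, 14, 6] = (0 2 12)(1 4 15 6 13 10)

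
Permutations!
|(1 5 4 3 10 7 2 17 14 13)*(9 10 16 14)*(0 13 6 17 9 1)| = 8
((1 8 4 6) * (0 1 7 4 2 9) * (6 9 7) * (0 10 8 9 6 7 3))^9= (0 9 8 3 1 10 2)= ((0 1 9 10 8 2 3)(4 6 7))^9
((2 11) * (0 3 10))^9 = (2 11)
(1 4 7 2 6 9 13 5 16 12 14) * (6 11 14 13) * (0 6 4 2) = (0 6 9 4 7)(1 2 11 14)(5 16 12 13) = [6, 2, 11, 3, 7, 16, 9, 0, 8, 4, 10, 14, 13, 5, 1, 15, 12]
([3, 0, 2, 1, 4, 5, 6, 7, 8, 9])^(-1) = [1, 3, 2, 0, 4, 5, 6, 7, 8, 9]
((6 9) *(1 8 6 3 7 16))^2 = ((1 8 6 9 3 7 16))^2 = (1 6 3 16 8 9 7)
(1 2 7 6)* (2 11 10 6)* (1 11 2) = (1 2 7)(6 11 10) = [0, 2, 7, 3, 4, 5, 11, 1, 8, 9, 6, 10]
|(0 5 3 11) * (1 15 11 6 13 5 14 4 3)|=|(0 14 4 3 6 13 5 1 15 11)|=10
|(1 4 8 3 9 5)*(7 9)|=|(1 4 8 3 7 9 5)|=7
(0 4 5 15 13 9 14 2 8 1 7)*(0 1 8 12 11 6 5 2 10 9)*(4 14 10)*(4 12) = (0 14 12 11 6 5 15 13)(1 7)(2 4)(9 10) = [14, 7, 4, 3, 2, 15, 5, 1, 8, 10, 9, 6, 11, 0, 12, 13]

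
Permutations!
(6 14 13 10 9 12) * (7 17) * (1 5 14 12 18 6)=[0, 5, 2, 3, 4, 14, 12, 17, 8, 18, 9, 11, 1, 10, 13, 15, 16, 7, 6]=(1 5 14 13 10 9 18 6 12)(7 17)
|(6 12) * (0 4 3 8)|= 4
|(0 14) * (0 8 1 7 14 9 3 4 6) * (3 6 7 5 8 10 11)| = |(0 9 6)(1 5 8)(3 4 7 14 10 11)| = 6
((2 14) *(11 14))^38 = (2 14 11)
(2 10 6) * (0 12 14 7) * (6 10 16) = [12, 1, 16, 3, 4, 5, 2, 0, 8, 9, 10, 11, 14, 13, 7, 15, 6] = (0 12 14 7)(2 16 6)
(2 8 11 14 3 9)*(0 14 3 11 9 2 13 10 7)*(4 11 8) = (0 14 8 9 13 10 7)(2 4 11 3) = [14, 1, 4, 2, 11, 5, 6, 0, 9, 13, 7, 3, 12, 10, 8]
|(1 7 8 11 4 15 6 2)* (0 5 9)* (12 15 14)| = 30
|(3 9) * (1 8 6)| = |(1 8 6)(3 9)| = 6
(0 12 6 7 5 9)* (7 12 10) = (0 10 7 5 9)(6 12) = [10, 1, 2, 3, 4, 9, 12, 5, 8, 0, 7, 11, 6]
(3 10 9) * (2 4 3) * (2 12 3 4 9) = (2 9 12 3 10) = [0, 1, 9, 10, 4, 5, 6, 7, 8, 12, 2, 11, 3]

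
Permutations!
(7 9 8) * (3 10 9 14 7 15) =(3 10 9 8 15)(7 14) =[0, 1, 2, 10, 4, 5, 6, 14, 15, 8, 9, 11, 12, 13, 7, 3]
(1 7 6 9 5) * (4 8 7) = (1 4 8 7 6 9 5) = [0, 4, 2, 3, 8, 1, 9, 6, 7, 5]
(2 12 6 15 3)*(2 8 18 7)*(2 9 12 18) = (2 18 7 9 12 6 15 3 8) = [0, 1, 18, 8, 4, 5, 15, 9, 2, 12, 10, 11, 6, 13, 14, 3, 16, 17, 7]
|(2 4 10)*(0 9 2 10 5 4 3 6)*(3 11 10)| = 14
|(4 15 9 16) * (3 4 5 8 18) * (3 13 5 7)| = |(3 4 15 9 16 7)(5 8 18 13)| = 12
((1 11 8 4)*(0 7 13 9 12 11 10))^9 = ((0 7 13 9 12 11 8 4 1 10))^9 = (0 10 1 4 8 11 12 9 13 7)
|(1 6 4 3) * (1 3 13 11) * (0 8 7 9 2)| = |(0 8 7 9 2)(1 6 4 13 11)| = 5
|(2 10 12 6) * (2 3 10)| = |(3 10 12 6)| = 4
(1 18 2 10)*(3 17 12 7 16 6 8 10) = [0, 18, 3, 17, 4, 5, 8, 16, 10, 9, 1, 11, 7, 13, 14, 15, 6, 12, 2] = (1 18 2 3 17 12 7 16 6 8 10)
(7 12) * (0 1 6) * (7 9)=(0 1 6)(7 12 9)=[1, 6, 2, 3, 4, 5, 0, 12, 8, 7, 10, 11, 9]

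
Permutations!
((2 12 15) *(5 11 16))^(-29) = (2 12 15)(5 11 16)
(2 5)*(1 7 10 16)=(1 7 10 16)(2 5)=[0, 7, 5, 3, 4, 2, 6, 10, 8, 9, 16, 11, 12, 13, 14, 15, 1]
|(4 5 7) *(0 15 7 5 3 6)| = |(0 15 7 4 3 6)| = 6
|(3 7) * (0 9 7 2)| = 5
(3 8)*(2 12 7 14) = (2 12 7 14)(3 8) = [0, 1, 12, 8, 4, 5, 6, 14, 3, 9, 10, 11, 7, 13, 2]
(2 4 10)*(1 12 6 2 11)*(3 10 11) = (1 12 6 2 4 11)(3 10) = [0, 12, 4, 10, 11, 5, 2, 7, 8, 9, 3, 1, 6]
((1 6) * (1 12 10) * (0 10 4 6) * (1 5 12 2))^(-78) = (0 5 4 2)(1 10 12 6)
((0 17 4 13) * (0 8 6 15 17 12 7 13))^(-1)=((0 12 7 13 8 6 15 17 4))^(-1)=(0 4 17 15 6 8 13 7 12)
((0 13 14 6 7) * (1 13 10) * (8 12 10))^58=((0 8 12 10 1 13 14 6 7))^58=(0 1 7 10 6 12 14 8 13)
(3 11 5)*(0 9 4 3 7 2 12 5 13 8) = (0 9 4 3 11 13 8)(2 12 5 7) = [9, 1, 12, 11, 3, 7, 6, 2, 0, 4, 10, 13, 5, 8]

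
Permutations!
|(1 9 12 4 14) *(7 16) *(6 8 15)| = |(1 9 12 4 14)(6 8 15)(7 16)| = 30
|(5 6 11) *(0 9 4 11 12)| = |(0 9 4 11 5 6 12)| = 7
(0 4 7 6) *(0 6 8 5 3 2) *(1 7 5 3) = (0 4 5 1 7 8 3 2) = [4, 7, 0, 2, 5, 1, 6, 8, 3]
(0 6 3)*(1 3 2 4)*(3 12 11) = (0 6 2 4 1 12 11 3) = [6, 12, 4, 0, 1, 5, 2, 7, 8, 9, 10, 3, 11]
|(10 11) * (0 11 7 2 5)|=6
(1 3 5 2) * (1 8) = (1 3 5 2 8) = [0, 3, 8, 5, 4, 2, 6, 7, 1]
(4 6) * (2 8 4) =(2 8 4 6) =[0, 1, 8, 3, 6, 5, 2, 7, 4]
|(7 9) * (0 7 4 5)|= 5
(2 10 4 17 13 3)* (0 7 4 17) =[7, 1, 10, 2, 0, 5, 6, 4, 8, 9, 17, 11, 12, 3, 14, 15, 16, 13] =(0 7 4)(2 10 17 13 3)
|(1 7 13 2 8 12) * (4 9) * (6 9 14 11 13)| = 11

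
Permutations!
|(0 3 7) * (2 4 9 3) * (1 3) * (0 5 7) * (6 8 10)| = |(0 2 4 9 1 3)(5 7)(6 8 10)| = 6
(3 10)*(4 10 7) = [0, 1, 2, 7, 10, 5, 6, 4, 8, 9, 3] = (3 7 4 10)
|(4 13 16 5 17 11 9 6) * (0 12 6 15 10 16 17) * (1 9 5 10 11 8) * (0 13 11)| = |(0 12 6 4 11 5 13 17 8 1 9 15)(10 16)| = 12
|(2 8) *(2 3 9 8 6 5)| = |(2 6 5)(3 9 8)| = 3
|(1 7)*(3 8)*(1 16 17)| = 4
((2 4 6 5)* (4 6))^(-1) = (2 5 6)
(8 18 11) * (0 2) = (0 2)(8 18 11) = [2, 1, 0, 3, 4, 5, 6, 7, 18, 9, 10, 8, 12, 13, 14, 15, 16, 17, 11]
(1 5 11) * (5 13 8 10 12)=(1 13 8 10 12 5 11)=[0, 13, 2, 3, 4, 11, 6, 7, 10, 9, 12, 1, 5, 8]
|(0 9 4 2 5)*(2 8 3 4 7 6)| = 6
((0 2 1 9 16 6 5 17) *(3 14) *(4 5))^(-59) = (0 16 17 9 5 1 4 2 6)(3 14)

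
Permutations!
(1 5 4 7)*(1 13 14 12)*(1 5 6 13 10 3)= (1 6 13 14 12 5 4 7 10 3)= [0, 6, 2, 1, 7, 4, 13, 10, 8, 9, 3, 11, 5, 14, 12]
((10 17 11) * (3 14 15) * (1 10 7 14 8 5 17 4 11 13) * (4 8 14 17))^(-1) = ((1 10 8 5 4 11 7 17 13)(3 14 15))^(-1) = (1 13 17 7 11 4 5 8 10)(3 15 14)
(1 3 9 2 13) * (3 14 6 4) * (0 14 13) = (0 14 6 4 3 9 2)(1 13) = [14, 13, 0, 9, 3, 5, 4, 7, 8, 2, 10, 11, 12, 1, 6]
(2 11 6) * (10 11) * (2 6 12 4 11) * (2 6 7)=(2 10 6 7)(4 11 12)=[0, 1, 10, 3, 11, 5, 7, 2, 8, 9, 6, 12, 4]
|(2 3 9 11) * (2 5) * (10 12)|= 10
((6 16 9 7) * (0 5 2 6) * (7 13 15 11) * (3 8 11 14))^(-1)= (0 7 11 8 3 14 15 13 9 16 6 2 5)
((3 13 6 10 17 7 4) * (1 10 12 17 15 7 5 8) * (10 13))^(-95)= (1 12 8 6 5 13 17)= ((1 13 6 12 17 5 8)(3 10 15 7 4))^(-95)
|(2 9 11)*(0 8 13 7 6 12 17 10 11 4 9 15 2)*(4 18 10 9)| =|(0 8 13 7 6 12 17 9 18 10 11)(2 15)| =22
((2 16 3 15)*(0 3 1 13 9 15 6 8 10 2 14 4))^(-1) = (0 4 14 15 9 13 1 16 2 10 8 6 3)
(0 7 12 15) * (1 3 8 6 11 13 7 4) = (0 4 1 3 8 6 11 13 7 12 15) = [4, 3, 2, 8, 1, 5, 11, 12, 6, 9, 10, 13, 15, 7, 14, 0]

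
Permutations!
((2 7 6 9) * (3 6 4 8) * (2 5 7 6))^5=(2 4 9 3 7 6 8 5)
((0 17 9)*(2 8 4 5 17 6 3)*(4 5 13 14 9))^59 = ((0 6 3 2 8 5 17 4 13 14 9))^59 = (0 8 13 6 5 14 3 17 9 2 4)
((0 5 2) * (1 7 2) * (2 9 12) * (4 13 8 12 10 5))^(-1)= ((0 4 13 8 12 2)(1 7 9 10 5))^(-1)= (0 2 12 8 13 4)(1 5 10 9 7)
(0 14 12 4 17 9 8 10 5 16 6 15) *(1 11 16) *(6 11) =(0 14 12 4 17 9 8 10 5 1 6 15)(11 16) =[14, 6, 2, 3, 17, 1, 15, 7, 10, 8, 5, 16, 4, 13, 12, 0, 11, 9]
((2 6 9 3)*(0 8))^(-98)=(2 9)(3 6)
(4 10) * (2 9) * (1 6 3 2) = (1 6 3 2 9)(4 10) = [0, 6, 9, 2, 10, 5, 3, 7, 8, 1, 4]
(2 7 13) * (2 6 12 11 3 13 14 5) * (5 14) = [0, 1, 7, 13, 4, 2, 12, 5, 8, 9, 10, 3, 11, 6, 14] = (14)(2 7 5)(3 13 6 12 11)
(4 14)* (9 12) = (4 14)(9 12) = [0, 1, 2, 3, 14, 5, 6, 7, 8, 12, 10, 11, 9, 13, 4]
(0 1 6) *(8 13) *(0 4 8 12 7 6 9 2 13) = (0 1 9 2 13 12 7 6 4 8) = [1, 9, 13, 3, 8, 5, 4, 6, 0, 2, 10, 11, 7, 12]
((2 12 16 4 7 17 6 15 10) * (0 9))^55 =(0 9)(2 12 16 4 7 17 6 15 10)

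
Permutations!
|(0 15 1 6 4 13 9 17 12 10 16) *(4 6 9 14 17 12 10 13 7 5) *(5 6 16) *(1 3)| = |(0 15 3 1 9 12 13 14 17 10 5 4 7 6 16)| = 15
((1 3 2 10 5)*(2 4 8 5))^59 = (1 5 8 4 3)(2 10)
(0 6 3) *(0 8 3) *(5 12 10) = [6, 1, 2, 8, 4, 12, 0, 7, 3, 9, 5, 11, 10] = (0 6)(3 8)(5 12 10)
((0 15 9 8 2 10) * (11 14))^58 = ((0 15 9 8 2 10)(11 14))^58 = (0 2 9)(8 15 10)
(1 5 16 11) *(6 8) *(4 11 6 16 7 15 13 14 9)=(1 5 7 15 13 14 9 4 11)(6 8 16)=[0, 5, 2, 3, 11, 7, 8, 15, 16, 4, 10, 1, 12, 14, 9, 13, 6]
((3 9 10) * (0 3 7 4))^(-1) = (0 4 7 10 9 3)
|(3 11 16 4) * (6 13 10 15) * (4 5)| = 20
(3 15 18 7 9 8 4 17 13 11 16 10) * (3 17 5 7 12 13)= [0, 1, 2, 15, 5, 7, 6, 9, 4, 8, 17, 16, 13, 11, 14, 18, 10, 3, 12]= (3 15 18 12 13 11 16 10 17)(4 5 7 9 8)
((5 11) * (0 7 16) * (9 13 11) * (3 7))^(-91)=(0 3 7 16)(5 9 13 11)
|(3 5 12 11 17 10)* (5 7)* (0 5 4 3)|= |(0 5 12 11 17 10)(3 7 4)|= 6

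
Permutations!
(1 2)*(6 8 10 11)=(1 2)(6 8 10 11)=[0, 2, 1, 3, 4, 5, 8, 7, 10, 9, 11, 6]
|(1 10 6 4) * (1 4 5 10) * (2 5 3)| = 5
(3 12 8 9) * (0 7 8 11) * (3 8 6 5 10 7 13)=(0 13 3 12 11)(5 10 7 6)(8 9)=[13, 1, 2, 12, 4, 10, 5, 6, 9, 8, 7, 0, 11, 3]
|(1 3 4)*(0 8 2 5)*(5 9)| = |(0 8 2 9 5)(1 3 4)| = 15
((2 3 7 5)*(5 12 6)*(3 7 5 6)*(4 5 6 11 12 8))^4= (12)(2 5 4 8 7)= ((2 7 8 4 5)(3 6 11 12))^4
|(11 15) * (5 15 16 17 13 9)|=7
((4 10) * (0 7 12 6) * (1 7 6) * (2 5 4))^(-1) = (0 6)(1 12 7)(2 10 4 5)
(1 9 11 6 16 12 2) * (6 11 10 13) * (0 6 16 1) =(0 6 1 9 10 13 16 12 2) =[6, 9, 0, 3, 4, 5, 1, 7, 8, 10, 13, 11, 2, 16, 14, 15, 12]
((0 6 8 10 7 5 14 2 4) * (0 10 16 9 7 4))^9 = (16)(4 10)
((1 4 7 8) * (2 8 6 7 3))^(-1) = (1 8 2 3 4)(6 7)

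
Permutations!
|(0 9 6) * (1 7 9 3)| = 6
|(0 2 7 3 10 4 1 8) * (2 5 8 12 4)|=|(0 5 8)(1 12 4)(2 7 3 10)|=12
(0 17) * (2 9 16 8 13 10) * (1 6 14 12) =[17, 6, 9, 3, 4, 5, 14, 7, 13, 16, 2, 11, 1, 10, 12, 15, 8, 0] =(0 17)(1 6 14 12)(2 9 16 8 13 10)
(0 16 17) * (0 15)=(0 16 17 15)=[16, 1, 2, 3, 4, 5, 6, 7, 8, 9, 10, 11, 12, 13, 14, 0, 17, 15]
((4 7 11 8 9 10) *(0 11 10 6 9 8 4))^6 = ((0 11 4 7 10)(6 9))^6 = (0 11 4 7 10)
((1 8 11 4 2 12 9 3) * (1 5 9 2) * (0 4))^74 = (12)(0 11 8 1 4)(3 9 5)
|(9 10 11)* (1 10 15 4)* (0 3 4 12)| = |(0 3 4 1 10 11 9 15 12)| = 9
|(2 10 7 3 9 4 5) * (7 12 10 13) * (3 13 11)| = |(2 11 3 9 4 5)(7 13)(10 12)| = 6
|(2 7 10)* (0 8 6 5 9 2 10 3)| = |(10)(0 8 6 5 9 2 7 3)| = 8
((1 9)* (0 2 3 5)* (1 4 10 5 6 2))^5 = ((0 1 9 4 10 5)(2 3 6))^5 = (0 5 10 4 9 1)(2 6 3)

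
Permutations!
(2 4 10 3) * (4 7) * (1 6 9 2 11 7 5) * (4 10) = (1 6 9 2 5)(3 11 7 10) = [0, 6, 5, 11, 4, 1, 9, 10, 8, 2, 3, 7]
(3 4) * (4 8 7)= (3 8 7 4)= [0, 1, 2, 8, 3, 5, 6, 4, 7]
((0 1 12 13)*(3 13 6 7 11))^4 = (0 7)(1 11)(3 12)(6 13)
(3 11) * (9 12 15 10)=[0, 1, 2, 11, 4, 5, 6, 7, 8, 12, 9, 3, 15, 13, 14, 10]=(3 11)(9 12 15 10)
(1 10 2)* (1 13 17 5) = [0, 10, 13, 3, 4, 1, 6, 7, 8, 9, 2, 11, 12, 17, 14, 15, 16, 5] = (1 10 2 13 17 5)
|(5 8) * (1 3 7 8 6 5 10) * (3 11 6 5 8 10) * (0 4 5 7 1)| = |(0 4 5 7 10)(1 11 6 8 3)| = 5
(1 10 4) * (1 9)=(1 10 4 9)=[0, 10, 2, 3, 9, 5, 6, 7, 8, 1, 4]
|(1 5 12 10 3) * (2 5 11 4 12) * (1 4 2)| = |(1 11 2 5)(3 4 12 10)| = 4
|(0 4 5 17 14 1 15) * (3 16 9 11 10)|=35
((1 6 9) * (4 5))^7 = (1 6 9)(4 5)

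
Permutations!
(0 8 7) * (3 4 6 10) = (0 8 7)(3 4 6 10) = [8, 1, 2, 4, 6, 5, 10, 0, 7, 9, 3]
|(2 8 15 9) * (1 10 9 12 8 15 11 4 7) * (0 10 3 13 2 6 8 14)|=15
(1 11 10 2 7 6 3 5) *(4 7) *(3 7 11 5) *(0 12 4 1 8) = [12, 5, 1, 3, 11, 8, 7, 6, 0, 9, 2, 10, 4] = (0 12 4 11 10 2 1 5 8)(6 7)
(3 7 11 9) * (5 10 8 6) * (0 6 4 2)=(0 6 5 10 8 4 2)(3 7 11 9)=[6, 1, 0, 7, 2, 10, 5, 11, 4, 3, 8, 9]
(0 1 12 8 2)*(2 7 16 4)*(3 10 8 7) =(0 1 12 7 16 4 2)(3 10 8) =[1, 12, 0, 10, 2, 5, 6, 16, 3, 9, 8, 11, 7, 13, 14, 15, 4]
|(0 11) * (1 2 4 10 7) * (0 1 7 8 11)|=|(1 2 4 10 8 11)|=6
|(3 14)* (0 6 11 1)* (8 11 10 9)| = |(0 6 10 9 8 11 1)(3 14)| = 14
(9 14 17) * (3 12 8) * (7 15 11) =[0, 1, 2, 12, 4, 5, 6, 15, 3, 14, 10, 7, 8, 13, 17, 11, 16, 9] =(3 12 8)(7 15 11)(9 14 17)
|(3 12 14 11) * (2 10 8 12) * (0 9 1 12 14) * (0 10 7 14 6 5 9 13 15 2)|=56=|(0 13 15 2 7 14 11 3)(1 12 10 8 6 5 9)|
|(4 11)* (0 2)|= 2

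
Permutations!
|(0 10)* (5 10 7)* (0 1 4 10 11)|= 12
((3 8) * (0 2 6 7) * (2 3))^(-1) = ((0 3 8 2 6 7))^(-1) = (0 7 6 2 8 3)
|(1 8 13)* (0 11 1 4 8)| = 3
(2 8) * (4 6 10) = (2 8)(4 6 10) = [0, 1, 8, 3, 6, 5, 10, 7, 2, 9, 4]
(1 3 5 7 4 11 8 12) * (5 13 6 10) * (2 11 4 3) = [0, 2, 11, 13, 4, 7, 10, 3, 12, 9, 5, 8, 1, 6] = (1 2 11 8 12)(3 13 6 10 5 7)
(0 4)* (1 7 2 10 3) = [4, 7, 10, 1, 0, 5, 6, 2, 8, 9, 3] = (0 4)(1 7 2 10 3)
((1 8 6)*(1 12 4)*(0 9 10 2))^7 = (0 2 10 9)(1 6 4 8 12)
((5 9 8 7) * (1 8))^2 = ((1 8 7 5 9))^2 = (1 7 9 8 5)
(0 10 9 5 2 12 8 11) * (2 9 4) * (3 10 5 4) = (0 5 9 4 2 12 8 11)(3 10) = [5, 1, 12, 10, 2, 9, 6, 7, 11, 4, 3, 0, 8]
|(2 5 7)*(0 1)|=|(0 1)(2 5 7)|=6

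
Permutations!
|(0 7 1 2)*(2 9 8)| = 6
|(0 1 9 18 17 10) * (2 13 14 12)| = |(0 1 9 18 17 10)(2 13 14 12)| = 12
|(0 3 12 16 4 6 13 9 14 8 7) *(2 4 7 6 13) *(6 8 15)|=|(0 3 12 16 7)(2 4 13 9 14 15 6)|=35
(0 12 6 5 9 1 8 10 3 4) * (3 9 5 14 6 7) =(0 12 7 3 4)(1 8 10 9)(6 14) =[12, 8, 2, 4, 0, 5, 14, 3, 10, 1, 9, 11, 7, 13, 6]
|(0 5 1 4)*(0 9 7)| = 6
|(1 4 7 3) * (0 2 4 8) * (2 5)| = |(0 5 2 4 7 3 1 8)| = 8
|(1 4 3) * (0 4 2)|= |(0 4 3 1 2)|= 5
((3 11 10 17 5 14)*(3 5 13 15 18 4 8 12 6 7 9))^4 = (3 13 8 9 17 4 7 10 18 6 11 15 12) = ((3 11 10 17 13 15 18 4 8 12 6 7 9)(5 14))^4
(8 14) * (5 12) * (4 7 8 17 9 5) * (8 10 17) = (4 7 10 17 9 5 12)(8 14) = [0, 1, 2, 3, 7, 12, 6, 10, 14, 5, 17, 11, 4, 13, 8, 15, 16, 9]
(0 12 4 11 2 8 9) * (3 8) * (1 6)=[12, 6, 3, 8, 11, 5, 1, 7, 9, 0, 10, 2, 4]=(0 12 4 11 2 3 8 9)(1 6)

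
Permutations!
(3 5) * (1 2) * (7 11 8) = (1 2)(3 5)(7 11 8) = [0, 2, 1, 5, 4, 3, 6, 11, 7, 9, 10, 8]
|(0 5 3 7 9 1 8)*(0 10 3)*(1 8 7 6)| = 14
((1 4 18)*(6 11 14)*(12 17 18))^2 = (1 12 18 4 17)(6 14 11)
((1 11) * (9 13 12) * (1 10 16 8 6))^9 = (1 16)(6 10)(8 11)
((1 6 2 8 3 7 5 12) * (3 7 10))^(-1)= ((1 6 2 8 7 5 12)(3 10))^(-1)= (1 12 5 7 8 2 6)(3 10)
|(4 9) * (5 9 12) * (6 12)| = |(4 6 12 5 9)| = 5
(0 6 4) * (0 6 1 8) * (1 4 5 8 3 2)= [4, 3, 1, 2, 6, 8, 5, 7, 0]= (0 4 6 5 8)(1 3 2)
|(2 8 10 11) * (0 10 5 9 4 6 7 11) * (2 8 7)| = 8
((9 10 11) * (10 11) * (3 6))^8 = (11)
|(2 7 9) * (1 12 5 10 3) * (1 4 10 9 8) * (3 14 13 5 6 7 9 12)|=22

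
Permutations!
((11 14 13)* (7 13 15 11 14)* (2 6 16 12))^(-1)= ((2 6 16 12)(7 13 14 15 11))^(-1)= (2 12 16 6)(7 11 15 14 13)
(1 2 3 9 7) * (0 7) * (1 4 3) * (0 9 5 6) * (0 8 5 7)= (9)(1 2)(3 7 4)(5 6 8)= [0, 2, 1, 7, 3, 6, 8, 4, 5, 9]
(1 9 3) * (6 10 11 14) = [0, 9, 2, 1, 4, 5, 10, 7, 8, 3, 11, 14, 12, 13, 6] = (1 9 3)(6 10 11 14)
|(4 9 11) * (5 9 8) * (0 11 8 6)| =|(0 11 4 6)(5 9 8)| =12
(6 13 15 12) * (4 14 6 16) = [0, 1, 2, 3, 14, 5, 13, 7, 8, 9, 10, 11, 16, 15, 6, 12, 4] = (4 14 6 13 15 12 16)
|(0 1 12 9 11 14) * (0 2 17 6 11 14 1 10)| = |(0 10)(1 12 9 14 2 17 6 11)| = 8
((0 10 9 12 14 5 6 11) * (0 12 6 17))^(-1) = (0 17 5 14 12 11 6 9 10)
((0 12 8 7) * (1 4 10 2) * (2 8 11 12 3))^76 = ((0 3 2 1 4 10 8 7)(11 12))^76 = (12)(0 4)(1 7)(2 8)(3 10)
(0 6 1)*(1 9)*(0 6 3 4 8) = (0 3 4 8)(1 6 9) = [3, 6, 2, 4, 8, 5, 9, 7, 0, 1]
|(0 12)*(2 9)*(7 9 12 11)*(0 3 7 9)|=|(0 11 9 2 12 3 7)|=7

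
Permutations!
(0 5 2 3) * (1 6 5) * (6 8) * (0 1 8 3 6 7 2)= (0 8 7 2 6 5)(1 3)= [8, 3, 6, 1, 4, 0, 5, 2, 7]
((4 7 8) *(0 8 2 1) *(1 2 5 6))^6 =((0 8 4 7 5 6 1))^6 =(0 1 6 5 7 4 8)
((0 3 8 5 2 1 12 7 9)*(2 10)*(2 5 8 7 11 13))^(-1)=((0 3 7 9)(1 12 11 13 2)(5 10))^(-1)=(0 9 7 3)(1 2 13 11 12)(5 10)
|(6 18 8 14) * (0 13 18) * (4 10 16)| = 6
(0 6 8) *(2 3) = (0 6 8)(2 3) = [6, 1, 3, 2, 4, 5, 8, 7, 0]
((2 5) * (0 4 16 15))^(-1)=(0 15 16 4)(2 5)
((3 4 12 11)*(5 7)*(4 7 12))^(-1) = ((3 7 5 12 11))^(-1) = (3 11 12 5 7)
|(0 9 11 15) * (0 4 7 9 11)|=6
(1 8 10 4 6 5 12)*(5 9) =(1 8 10 4 6 9 5 12) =[0, 8, 2, 3, 6, 12, 9, 7, 10, 5, 4, 11, 1]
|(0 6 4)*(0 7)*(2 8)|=|(0 6 4 7)(2 8)|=4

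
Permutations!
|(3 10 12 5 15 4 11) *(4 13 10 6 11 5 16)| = |(3 6 11)(4 5 15 13 10 12 16)| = 21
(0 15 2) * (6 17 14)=(0 15 2)(6 17 14)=[15, 1, 0, 3, 4, 5, 17, 7, 8, 9, 10, 11, 12, 13, 6, 2, 16, 14]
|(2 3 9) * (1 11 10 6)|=12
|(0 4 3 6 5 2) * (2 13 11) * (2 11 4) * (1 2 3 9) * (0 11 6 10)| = |(0 3 10)(1 2 11 6 5 13 4 9)| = 24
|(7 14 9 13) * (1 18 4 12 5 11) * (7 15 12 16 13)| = 9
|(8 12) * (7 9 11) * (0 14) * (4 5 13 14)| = |(0 4 5 13 14)(7 9 11)(8 12)| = 30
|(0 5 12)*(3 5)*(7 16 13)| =|(0 3 5 12)(7 16 13)| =12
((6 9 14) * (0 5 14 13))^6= (14)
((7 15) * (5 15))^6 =(15)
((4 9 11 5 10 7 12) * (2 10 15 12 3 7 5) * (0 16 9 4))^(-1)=(0 12 15 5 10 2 11 9 16)(3 7)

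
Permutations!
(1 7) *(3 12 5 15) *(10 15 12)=(1 7)(3 10 15)(5 12)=[0, 7, 2, 10, 4, 12, 6, 1, 8, 9, 15, 11, 5, 13, 14, 3]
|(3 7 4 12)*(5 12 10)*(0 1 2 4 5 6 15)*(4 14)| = |(0 1 2 14 4 10 6 15)(3 7 5 12)| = 8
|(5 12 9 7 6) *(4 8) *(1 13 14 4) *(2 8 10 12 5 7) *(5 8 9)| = 8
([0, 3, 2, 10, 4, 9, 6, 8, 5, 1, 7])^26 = (1 5 7 3 9 8 10)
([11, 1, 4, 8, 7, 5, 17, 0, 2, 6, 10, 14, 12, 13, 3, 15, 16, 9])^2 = [14, 1, 7, 2, 0, 5, 9, 11, 4, 17, 10, 3, 12, 13, 8, 15, 16, 6]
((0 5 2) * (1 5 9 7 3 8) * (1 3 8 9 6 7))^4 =((0 6 7 8 3 9 1 5 2))^4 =(0 3 2 8 5 7 1 6 9)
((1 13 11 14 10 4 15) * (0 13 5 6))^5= ((0 13 11 14 10 4 15 1 5 6))^5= (0 4)(1 11)(5 14)(6 10)(13 15)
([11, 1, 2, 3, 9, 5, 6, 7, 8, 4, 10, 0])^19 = [11, 1, 2, 3, 9, 5, 6, 7, 8, 4, 10, 0]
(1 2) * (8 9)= (1 2)(8 9)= [0, 2, 1, 3, 4, 5, 6, 7, 9, 8]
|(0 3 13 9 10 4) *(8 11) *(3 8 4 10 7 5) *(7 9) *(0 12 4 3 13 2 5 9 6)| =|(0 8 11 3 2 5 13 7 9 6)(4 12)| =10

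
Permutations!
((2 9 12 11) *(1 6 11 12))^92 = ((12)(1 6 11 2 9))^92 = (12)(1 11 9 6 2)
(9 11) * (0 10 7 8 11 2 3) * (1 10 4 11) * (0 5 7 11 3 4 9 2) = (0 9)(1 10 11 2 4 3 5 7 8) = [9, 10, 4, 5, 3, 7, 6, 8, 1, 0, 11, 2]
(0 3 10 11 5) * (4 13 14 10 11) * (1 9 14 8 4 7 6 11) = (0 3 1 9 14 10 7 6 11 5)(4 13 8) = [3, 9, 2, 1, 13, 0, 11, 6, 4, 14, 7, 5, 12, 8, 10]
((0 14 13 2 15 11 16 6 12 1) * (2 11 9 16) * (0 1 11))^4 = ((0 14 13)(2 15 9 16 6 12 11))^4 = (0 14 13)(2 6 15 12 9 11 16)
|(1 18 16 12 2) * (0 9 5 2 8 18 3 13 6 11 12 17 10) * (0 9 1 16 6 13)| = 30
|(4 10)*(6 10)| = |(4 6 10)| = 3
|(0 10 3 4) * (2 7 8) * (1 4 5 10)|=3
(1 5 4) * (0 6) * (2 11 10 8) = (0 6)(1 5 4)(2 11 10 8) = [6, 5, 11, 3, 1, 4, 0, 7, 2, 9, 8, 10]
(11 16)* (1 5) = [0, 5, 2, 3, 4, 1, 6, 7, 8, 9, 10, 16, 12, 13, 14, 15, 11] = (1 5)(11 16)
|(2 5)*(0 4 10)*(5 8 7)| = 12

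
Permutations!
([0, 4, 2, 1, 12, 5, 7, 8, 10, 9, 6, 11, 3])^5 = (1 4 12 3)(6 7 8 10)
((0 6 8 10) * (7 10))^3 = ((0 6 8 7 10))^3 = (0 7 6 10 8)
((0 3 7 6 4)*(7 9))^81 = (0 7)(3 6)(4 9)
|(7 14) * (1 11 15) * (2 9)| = |(1 11 15)(2 9)(7 14)| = 6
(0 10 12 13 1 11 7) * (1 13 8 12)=(13)(0 10 1 11 7)(8 12)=[10, 11, 2, 3, 4, 5, 6, 0, 12, 9, 1, 7, 8, 13]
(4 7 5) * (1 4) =(1 4 7 5) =[0, 4, 2, 3, 7, 1, 6, 5]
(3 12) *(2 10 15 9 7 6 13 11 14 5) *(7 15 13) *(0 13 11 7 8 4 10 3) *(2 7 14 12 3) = (0 13 14 5 7 6 8 4 10 11 12)(9 15) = [13, 1, 2, 3, 10, 7, 8, 6, 4, 15, 11, 12, 0, 14, 5, 9]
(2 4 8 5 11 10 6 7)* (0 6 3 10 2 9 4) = (0 6 7 9 4 8 5 11 2)(3 10) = [6, 1, 0, 10, 8, 11, 7, 9, 5, 4, 3, 2]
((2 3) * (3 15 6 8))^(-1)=(2 3 8 6 15)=((2 15 6 8 3))^(-1)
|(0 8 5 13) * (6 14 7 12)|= |(0 8 5 13)(6 14 7 12)|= 4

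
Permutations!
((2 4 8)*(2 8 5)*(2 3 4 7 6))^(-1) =(8)(2 6 7)(3 5 4)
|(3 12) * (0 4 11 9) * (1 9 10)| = |(0 4 11 10 1 9)(3 12)| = 6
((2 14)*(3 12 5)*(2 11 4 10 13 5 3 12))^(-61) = (2 11 10 5 3 14 4 13 12)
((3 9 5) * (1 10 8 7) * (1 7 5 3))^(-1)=((1 10 8 5)(3 9))^(-1)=(1 5 8 10)(3 9)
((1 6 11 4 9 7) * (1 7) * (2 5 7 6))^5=((1 2 5 7 6 11 4 9))^5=(1 11 5 9 6 2 4 7)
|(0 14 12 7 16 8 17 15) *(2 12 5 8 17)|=|(0 14 5 8 2 12 7 16 17 15)|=10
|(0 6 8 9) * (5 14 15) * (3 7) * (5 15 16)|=|(0 6 8 9)(3 7)(5 14 16)|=12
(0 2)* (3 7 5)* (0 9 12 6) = (0 2 9 12 6)(3 7 5) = [2, 1, 9, 7, 4, 3, 0, 5, 8, 12, 10, 11, 6]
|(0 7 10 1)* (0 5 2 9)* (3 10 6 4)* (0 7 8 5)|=|(0 8 5 2 9 7 6 4 3 10 1)|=11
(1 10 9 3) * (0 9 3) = [9, 10, 2, 1, 4, 5, 6, 7, 8, 0, 3] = (0 9)(1 10 3)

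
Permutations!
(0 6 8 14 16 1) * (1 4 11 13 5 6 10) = (0 10 1)(4 11 13 5 6 8 14 16) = [10, 0, 2, 3, 11, 6, 8, 7, 14, 9, 1, 13, 12, 5, 16, 15, 4]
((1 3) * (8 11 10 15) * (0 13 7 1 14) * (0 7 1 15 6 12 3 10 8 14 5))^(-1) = (0 5 3 12 6 10 1 13)(7 14 15)(8 11) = ((0 13 1 10 6 12 3 5)(7 15 14)(8 11))^(-1)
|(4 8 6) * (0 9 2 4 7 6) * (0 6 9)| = 6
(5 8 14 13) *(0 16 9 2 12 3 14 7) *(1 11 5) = (0 16 9 2 12 3 14 13 1 11 5 8 7) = [16, 11, 12, 14, 4, 8, 6, 0, 7, 2, 10, 5, 3, 1, 13, 15, 9]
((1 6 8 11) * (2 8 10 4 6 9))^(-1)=(1 11 8 2 9)(4 10 6)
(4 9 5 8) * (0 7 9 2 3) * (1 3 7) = (0 1 3)(2 7 9 5 8 4) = [1, 3, 7, 0, 2, 8, 6, 9, 4, 5]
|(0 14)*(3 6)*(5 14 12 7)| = |(0 12 7 5 14)(3 6)| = 10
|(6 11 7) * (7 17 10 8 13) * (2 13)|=|(2 13 7 6 11 17 10 8)|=8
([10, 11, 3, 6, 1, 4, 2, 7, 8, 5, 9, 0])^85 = [10, 11, 3, 6, 1, 4, 2, 7, 8, 5, 9, 0]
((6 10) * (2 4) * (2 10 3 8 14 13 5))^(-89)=(2 4 10 6 3 8 14 13 5)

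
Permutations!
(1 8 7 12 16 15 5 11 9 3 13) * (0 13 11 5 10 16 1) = (0 13)(1 8 7 12)(3 11 9)(10 16 15) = [13, 8, 2, 11, 4, 5, 6, 12, 7, 3, 16, 9, 1, 0, 14, 10, 15]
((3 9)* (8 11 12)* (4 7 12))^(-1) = (3 9)(4 11 8 12 7)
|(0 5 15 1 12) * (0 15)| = 6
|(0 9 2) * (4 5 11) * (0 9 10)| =|(0 10)(2 9)(4 5 11)| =6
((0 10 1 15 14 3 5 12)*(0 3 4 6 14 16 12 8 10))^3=((1 15 16 12 3 5 8 10)(4 6 14))^3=(1 12 8 15 3 10 16 5)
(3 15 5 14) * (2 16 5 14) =(2 16 5)(3 15 14) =[0, 1, 16, 15, 4, 2, 6, 7, 8, 9, 10, 11, 12, 13, 3, 14, 5]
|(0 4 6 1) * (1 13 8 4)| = 4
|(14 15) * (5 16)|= |(5 16)(14 15)|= 2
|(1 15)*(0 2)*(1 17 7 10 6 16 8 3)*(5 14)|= 18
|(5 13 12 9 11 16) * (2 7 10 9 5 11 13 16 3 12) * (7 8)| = 30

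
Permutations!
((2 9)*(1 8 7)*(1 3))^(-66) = (9)(1 7)(3 8)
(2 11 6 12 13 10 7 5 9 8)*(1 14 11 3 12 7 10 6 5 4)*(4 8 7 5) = (1 14 11 4)(2 3 12 13 6 5 9 7 8) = [0, 14, 3, 12, 1, 9, 5, 8, 2, 7, 10, 4, 13, 6, 11]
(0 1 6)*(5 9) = (0 1 6)(5 9) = [1, 6, 2, 3, 4, 9, 0, 7, 8, 5]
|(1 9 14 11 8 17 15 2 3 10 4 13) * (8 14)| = 10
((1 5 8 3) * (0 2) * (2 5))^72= (8)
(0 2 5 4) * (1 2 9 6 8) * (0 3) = (0 9 6 8 1 2 5 4 3) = [9, 2, 5, 0, 3, 4, 8, 7, 1, 6]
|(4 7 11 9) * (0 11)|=|(0 11 9 4 7)|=5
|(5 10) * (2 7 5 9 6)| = 6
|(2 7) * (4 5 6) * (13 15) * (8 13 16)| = |(2 7)(4 5 6)(8 13 15 16)| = 12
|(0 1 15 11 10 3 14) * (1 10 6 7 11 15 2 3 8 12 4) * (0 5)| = 30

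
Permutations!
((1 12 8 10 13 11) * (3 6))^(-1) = (1 11 13 10 8 12)(3 6)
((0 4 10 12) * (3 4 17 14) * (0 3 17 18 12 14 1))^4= ((0 18 12 3 4 10 14 17 1))^4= (0 4 1 3 17 12 14 18 10)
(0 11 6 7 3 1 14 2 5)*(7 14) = (0 11 6 14 2 5)(1 7 3) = [11, 7, 5, 1, 4, 0, 14, 3, 8, 9, 10, 6, 12, 13, 2]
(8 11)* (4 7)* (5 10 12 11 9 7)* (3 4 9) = [0, 1, 2, 4, 5, 10, 6, 9, 3, 7, 12, 8, 11] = (3 4 5 10 12 11 8)(7 9)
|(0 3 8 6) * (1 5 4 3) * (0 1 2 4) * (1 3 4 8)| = |(0 2 8 6 3 1 5)| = 7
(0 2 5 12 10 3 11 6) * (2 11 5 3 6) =[11, 1, 3, 5, 4, 12, 0, 7, 8, 9, 6, 2, 10] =(0 11 2 3 5 12 10 6)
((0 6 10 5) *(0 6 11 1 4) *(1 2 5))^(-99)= (0 10 2 4 6 11 1 5)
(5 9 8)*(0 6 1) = (0 6 1)(5 9 8) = [6, 0, 2, 3, 4, 9, 1, 7, 5, 8]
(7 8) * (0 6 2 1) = [6, 0, 1, 3, 4, 5, 2, 8, 7] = (0 6 2 1)(7 8)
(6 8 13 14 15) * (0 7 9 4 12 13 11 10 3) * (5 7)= [5, 1, 2, 0, 12, 7, 8, 9, 11, 4, 3, 10, 13, 14, 15, 6]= (0 5 7 9 4 12 13 14 15 6 8 11 10 3)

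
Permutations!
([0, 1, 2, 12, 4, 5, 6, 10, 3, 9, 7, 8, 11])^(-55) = [0, 1, 2, 12, 4, 5, 6, 10, 3, 9, 7, 8, 11]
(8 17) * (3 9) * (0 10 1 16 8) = (0 10 1 16 8 17)(3 9) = [10, 16, 2, 9, 4, 5, 6, 7, 17, 3, 1, 11, 12, 13, 14, 15, 8, 0]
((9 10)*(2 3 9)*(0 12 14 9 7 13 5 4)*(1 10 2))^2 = (0 14 2 7 5)(3 13 4 12 9)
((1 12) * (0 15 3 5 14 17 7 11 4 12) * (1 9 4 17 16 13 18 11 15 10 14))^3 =((0 10 14 16 13 18 11 17 7 15 3 5 1)(4 12 9))^3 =(0 16 11 15 1 14 18 7 5 10 13 17 3)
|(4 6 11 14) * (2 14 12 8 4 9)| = 15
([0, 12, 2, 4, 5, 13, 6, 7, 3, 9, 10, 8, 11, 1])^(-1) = (1 13 5 4 3 8 11 12)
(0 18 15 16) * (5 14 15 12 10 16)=(0 18 12 10 16)(5 14 15)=[18, 1, 2, 3, 4, 14, 6, 7, 8, 9, 16, 11, 10, 13, 15, 5, 0, 17, 12]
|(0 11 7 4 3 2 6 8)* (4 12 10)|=10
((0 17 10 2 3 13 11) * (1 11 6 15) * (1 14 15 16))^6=(0 6 10 1 3)(2 11 13 17 16)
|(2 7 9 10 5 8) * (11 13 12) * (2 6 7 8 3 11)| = |(2 8 6 7 9 10 5 3 11 13 12)| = 11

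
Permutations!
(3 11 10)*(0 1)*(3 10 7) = (0 1)(3 11 7) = [1, 0, 2, 11, 4, 5, 6, 3, 8, 9, 10, 7]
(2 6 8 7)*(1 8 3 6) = (1 8 7 2)(3 6) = [0, 8, 1, 6, 4, 5, 3, 2, 7]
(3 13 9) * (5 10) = (3 13 9)(5 10) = [0, 1, 2, 13, 4, 10, 6, 7, 8, 3, 5, 11, 12, 9]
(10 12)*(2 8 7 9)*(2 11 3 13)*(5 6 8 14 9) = [0, 1, 14, 13, 4, 6, 8, 5, 7, 11, 12, 3, 10, 2, 9] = (2 14 9 11 3 13)(5 6 8 7)(10 12)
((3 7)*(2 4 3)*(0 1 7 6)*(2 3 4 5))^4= ((0 1 7 3 6)(2 5))^4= (0 6 3 7 1)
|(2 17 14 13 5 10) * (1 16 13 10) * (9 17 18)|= 12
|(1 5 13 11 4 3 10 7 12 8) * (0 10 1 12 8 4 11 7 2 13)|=11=|(0 10 2 13 7 8 12 4 3 1 5)|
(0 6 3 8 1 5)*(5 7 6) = [5, 7, 2, 8, 4, 0, 3, 6, 1] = (0 5)(1 7 6 3 8)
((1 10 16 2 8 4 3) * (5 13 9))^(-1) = (1 3 4 8 2 16 10)(5 9 13)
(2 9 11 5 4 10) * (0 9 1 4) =(0 9 11 5)(1 4 10 2) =[9, 4, 1, 3, 10, 0, 6, 7, 8, 11, 2, 5]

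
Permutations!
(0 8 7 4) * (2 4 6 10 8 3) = (0 3 2 4)(6 10 8 7) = [3, 1, 4, 2, 0, 5, 10, 6, 7, 9, 8]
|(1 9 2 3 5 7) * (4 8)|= 6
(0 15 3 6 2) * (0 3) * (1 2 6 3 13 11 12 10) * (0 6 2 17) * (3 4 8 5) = (0 15 6 2 13 11 12 10 1 17)(3 4 8 5) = [15, 17, 13, 4, 8, 3, 2, 7, 5, 9, 1, 12, 10, 11, 14, 6, 16, 0]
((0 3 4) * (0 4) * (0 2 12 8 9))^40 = (0 8 2)(3 9 12)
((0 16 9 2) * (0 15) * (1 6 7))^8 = ((0 16 9 2 15)(1 6 7))^8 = (0 2 16 15 9)(1 7 6)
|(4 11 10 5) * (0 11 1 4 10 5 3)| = 10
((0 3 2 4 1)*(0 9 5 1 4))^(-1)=((0 3 2)(1 9 5))^(-1)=(0 2 3)(1 5 9)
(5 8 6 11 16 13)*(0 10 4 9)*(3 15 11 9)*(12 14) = (0 10 4 3 15 11 16 13 5 8 6 9)(12 14) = [10, 1, 2, 15, 3, 8, 9, 7, 6, 0, 4, 16, 14, 5, 12, 11, 13]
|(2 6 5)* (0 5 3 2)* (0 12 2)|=6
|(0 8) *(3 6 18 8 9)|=6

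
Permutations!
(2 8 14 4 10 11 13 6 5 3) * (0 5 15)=[5, 1, 8, 2, 10, 3, 15, 7, 14, 9, 11, 13, 12, 6, 4, 0]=(0 5 3 2 8 14 4 10 11 13 6 15)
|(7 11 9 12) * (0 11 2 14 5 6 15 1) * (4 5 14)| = 11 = |(0 11 9 12 7 2 4 5 6 15 1)|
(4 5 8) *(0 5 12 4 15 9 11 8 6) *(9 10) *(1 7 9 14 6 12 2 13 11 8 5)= (0 1 7 9 8 15 10 14 6)(2 13 11 5 12 4)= [1, 7, 13, 3, 2, 12, 0, 9, 15, 8, 14, 5, 4, 11, 6, 10]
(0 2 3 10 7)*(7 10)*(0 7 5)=(10)(0 2 3 5)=[2, 1, 3, 5, 4, 0, 6, 7, 8, 9, 10]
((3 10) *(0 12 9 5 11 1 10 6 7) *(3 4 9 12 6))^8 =(12)(0 7 6)(1 4 5)(9 11 10)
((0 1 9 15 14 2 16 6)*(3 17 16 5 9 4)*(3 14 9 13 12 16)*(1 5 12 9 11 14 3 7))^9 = (0 16 2 11 9 5 6 12 14 15 13)(1 7 17 3 4)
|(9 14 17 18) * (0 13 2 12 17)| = |(0 13 2 12 17 18 9 14)| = 8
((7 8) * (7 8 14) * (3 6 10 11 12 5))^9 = ((3 6 10 11 12 5)(7 14))^9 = (3 11)(5 10)(6 12)(7 14)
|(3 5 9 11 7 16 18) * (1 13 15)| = 21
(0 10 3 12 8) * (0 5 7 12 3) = [10, 1, 2, 3, 4, 7, 6, 12, 5, 9, 0, 11, 8] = (0 10)(5 7 12 8)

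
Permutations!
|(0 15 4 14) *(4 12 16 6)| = 7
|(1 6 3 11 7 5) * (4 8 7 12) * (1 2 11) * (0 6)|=|(0 6 3 1)(2 11 12 4 8 7 5)|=28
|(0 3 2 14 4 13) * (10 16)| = 6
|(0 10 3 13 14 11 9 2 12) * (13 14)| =8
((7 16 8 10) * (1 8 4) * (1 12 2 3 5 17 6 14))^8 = ((1 8 10 7 16 4 12 2 3 5 17 6 14))^8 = (1 3 7 6 12 8 5 16 14 2 10 17 4)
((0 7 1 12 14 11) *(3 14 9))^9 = (0 7 1 12 9 3 14 11)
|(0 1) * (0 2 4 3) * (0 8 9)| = 7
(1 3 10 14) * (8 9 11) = (1 3 10 14)(8 9 11) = [0, 3, 2, 10, 4, 5, 6, 7, 9, 11, 14, 8, 12, 13, 1]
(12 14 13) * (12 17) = (12 14 13 17) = [0, 1, 2, 3, 4, 5, 6, 7, 8, 9, 10, 11, 14, 17, 13, 15, 16, 12]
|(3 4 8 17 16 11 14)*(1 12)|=|(1 12)(3 4 8 17 16 11 14)|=14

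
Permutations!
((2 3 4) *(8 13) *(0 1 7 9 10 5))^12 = (13)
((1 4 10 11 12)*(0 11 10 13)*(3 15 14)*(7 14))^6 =(3 7)(14 15)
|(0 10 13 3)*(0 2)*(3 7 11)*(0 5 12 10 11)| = 9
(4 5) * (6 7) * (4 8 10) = (4 5 8 10)(6 7) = [0, 1, 2, 3, 5, 8, 7, 6, 10, 9, 4]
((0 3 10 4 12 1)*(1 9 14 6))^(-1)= (0 1 6 14 9 12 4 10 3)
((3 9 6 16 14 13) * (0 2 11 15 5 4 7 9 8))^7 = ((0 2 11 15 5 4 7 9 6 16 14 13 3 8))^7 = (0 9)(2 6)(3 4)(5 13)(7 8)(11 16)(14 15)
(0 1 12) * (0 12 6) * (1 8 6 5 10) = (12)(0 8 6)(1 5 10) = [8, 5, 2, 3, 4, 10, 0, 7, 6, 9, 1, 11, 12]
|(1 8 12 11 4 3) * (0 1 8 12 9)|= 8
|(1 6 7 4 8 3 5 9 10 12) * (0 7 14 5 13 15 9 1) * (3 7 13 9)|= |(0 13 15 3 9 10 12)(1 6 14 5)(4 8 7)|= 84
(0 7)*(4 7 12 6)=(0 12 6 4 7)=[12, 1, 2, 3, 7, 5, 4, 0, 8, 9, 10, 11, 6]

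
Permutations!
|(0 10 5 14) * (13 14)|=5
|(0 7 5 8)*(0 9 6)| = |(0 7 5 8 9 6)| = 6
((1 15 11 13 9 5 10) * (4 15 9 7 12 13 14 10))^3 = ((1 9 5 4 15 11 14 10)(7 12 13))^3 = (1 4 14 9 15 10 5 11)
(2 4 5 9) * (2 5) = (2 4)(5 9) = [0, 1, 4, 3, 2, 9, 6, 7, 8, 5]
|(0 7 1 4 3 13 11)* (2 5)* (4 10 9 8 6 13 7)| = |(0 4 3 7 1 10 9 8 6 13 11)(2 5)| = 22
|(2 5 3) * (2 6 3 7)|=|(2 5 7)(3 6)|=6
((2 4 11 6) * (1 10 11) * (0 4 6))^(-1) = ((0 4 1 10 11)(2 6))^(-1) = (0 11 10 1 4)(2 6)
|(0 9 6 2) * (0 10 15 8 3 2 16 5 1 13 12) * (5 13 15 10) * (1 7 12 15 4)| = |(0 9 6 16 13 15 8 3 2 5 7 12)(1 4)| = 12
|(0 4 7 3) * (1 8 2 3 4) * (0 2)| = 6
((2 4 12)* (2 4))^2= (12)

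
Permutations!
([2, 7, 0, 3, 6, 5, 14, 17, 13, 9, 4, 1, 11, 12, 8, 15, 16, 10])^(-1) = (0 2)(1 11 12 13 8 14 6 4 10 17 7)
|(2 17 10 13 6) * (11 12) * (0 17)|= 6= |(0 17 10 13 6 2)(11 12)|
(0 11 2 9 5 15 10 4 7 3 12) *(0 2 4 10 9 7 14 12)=[11, 1, 7, 0, 14, 15, 6, 3, 8, 5, 10, 4, 2, 13, 12, 9]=(0 11 4 14 12 2 7 3)(5 15 9)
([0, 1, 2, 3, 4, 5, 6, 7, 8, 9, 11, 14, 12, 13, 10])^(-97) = (10 14 11)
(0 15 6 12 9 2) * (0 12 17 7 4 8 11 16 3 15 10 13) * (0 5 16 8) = (0 10 13 5 16 3 15 6 17 7 4)(2 12 9)(8 11) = [10, 1, 12, 15, 0, 16, 17, 4, 11, 2, 13, 8, 9, 5, 14, 6, 3, 7]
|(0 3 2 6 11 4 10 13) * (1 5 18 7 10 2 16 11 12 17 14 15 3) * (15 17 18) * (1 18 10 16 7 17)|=17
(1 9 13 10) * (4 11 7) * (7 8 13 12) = (1 9 12 7 4 11 8 13 10) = [0, 9, 2, 3, 11, 5, 6, 4, 13, 12, 1, 8, 7, 10]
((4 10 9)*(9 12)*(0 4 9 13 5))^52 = (0 13 10)(4 5 12)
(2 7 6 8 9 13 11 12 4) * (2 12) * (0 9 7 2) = (0 9 13 11)(4 12)(6 8 7) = [9, 1, 2, 3, 12, 5, 8, 6, 7, 13, 10, 0, 4, 11]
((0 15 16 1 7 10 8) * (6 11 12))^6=(0 8 10 7 1 16 15)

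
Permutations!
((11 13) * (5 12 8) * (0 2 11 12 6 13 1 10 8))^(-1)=((0 2 11 1 10 8 5 6 13 12))^(-1)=(0 12 13 6 5 8 10 1 11 2)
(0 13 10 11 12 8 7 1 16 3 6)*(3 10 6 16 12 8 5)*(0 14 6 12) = (0 13 12 5 3 16 10 11 8 7 1)(6 14) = [13, 0, 2, 16, 4, 3, 14, 1, 7, 9, 11, 8, 5, 12, 6, 15, 10]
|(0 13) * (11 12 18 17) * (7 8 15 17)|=14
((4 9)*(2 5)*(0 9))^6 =(9)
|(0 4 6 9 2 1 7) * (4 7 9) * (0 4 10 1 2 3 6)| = |(0 7 4)(1 9 3 6 10)| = 15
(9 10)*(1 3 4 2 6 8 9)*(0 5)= (0 5)(1 3 4 2 6 8 9 10)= [5, 3, 6, 4, 2, 0, 8, 7, 9, 10, 1]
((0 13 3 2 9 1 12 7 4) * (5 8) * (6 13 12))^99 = ((0 12 7 4)(1 6 13 3 2 9)(5 8))^99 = (0 4 7 12)(1 3)(2 6)(5 8)(9 13)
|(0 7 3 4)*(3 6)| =|(0 7 6 3 4)| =5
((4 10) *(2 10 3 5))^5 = (10)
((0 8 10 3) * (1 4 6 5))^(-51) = ((0 8 10 3)(1 4 6 5))^(-51) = (0 8 10 3)(1 4 6 5)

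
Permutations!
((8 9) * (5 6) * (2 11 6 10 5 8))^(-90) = ((2 11 6 8 9)(5 10))^(-90) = (11)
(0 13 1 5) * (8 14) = (0 13 1 5)(8 14) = [13, 5, 2, 3, 4, 0, 6, 7, 14, 9, 10, 11, 12, 1, 8]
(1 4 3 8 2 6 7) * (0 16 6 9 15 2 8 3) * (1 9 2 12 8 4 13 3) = (0 16 6 7 9 15 12 8 4)(1 13 3) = [16, 13, 2, 1, 0, 5, 7, 9, 4, 15, 10, 11, 8, 3, 14, 12, 6]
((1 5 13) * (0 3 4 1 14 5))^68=(5 14 13)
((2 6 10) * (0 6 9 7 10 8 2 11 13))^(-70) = (0 8 9 10 13 6 2 7 11)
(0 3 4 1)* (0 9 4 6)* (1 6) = [3, 9, 2, 1, 6, 5, 0, 7, 8, 4] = (0 3 1 9 4 6)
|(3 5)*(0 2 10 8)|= 4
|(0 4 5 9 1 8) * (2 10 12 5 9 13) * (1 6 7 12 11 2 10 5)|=40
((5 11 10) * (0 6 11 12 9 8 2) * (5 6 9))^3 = (0 2 8 9)(5 12)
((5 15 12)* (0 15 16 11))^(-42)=((0 15 12 5 16 11))^(-42)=(16)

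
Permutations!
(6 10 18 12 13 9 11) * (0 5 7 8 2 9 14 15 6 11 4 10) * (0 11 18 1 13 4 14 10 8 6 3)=(0 5 7 6 11 18 12 4 8 2 9 14 15 3)(1 13 10)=[5, 13, 9, 0, 8, 7, 11, 6, 2, 14, 1, 18, 4, 10, 15, 3, 16, 17, 12]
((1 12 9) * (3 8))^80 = (1 9 12)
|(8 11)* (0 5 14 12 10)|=|(0 5 14 12 10)(8 11)|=10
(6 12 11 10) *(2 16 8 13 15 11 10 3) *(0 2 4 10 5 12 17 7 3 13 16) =(0 2)(3 4 10 6 17 7)(5 12)(8 16)(11 13 15) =[2, 1, 0, 4, 10, 12, 17, 3, 16, 9, 6, 13, 5, 15, 14, 11, 8, 7]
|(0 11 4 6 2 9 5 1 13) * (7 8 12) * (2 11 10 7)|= |(0 10 7 8 12 2 9 5 1 13)(4 6 11)|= 30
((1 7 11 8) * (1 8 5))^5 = (1 7 11 5) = ((1 7 11 5))^5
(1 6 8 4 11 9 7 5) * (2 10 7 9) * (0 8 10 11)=(0 8 4)(1 6 10 7 5)(2 11)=[8, 6, 11, 3, 0, 1, 10, 5, 4, 9, 7, 2]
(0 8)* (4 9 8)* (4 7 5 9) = (0 7 5 9 8) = [7, 1, 2, 3, 4, 9, 6, 5, 0, 8]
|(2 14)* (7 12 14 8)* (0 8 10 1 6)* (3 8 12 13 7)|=14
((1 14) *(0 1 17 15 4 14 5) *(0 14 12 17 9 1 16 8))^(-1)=((0 16 8)(1 5 14 9)(4 12 17 15))^(-1)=(0 8 16)(1 9 14 5)(4 15 17 12)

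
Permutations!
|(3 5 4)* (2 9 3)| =5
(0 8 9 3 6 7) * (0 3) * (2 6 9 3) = [8, 1, 6, 9, 4, 5, 7, 2, 3, 0] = (0 8 3 9)(2 6 7)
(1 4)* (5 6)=[0, 4, 2, 3, 1, 6, 5]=(1 4)(5 6)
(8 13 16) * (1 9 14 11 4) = (1 9 14 11 4)(8 13 16) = [0, 9, 2, 3, 1, 5, 6, 7, 13, 14, 10, 4, 12, 16, 11, 15, 8]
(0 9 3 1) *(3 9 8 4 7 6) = (9)(0 8 4 7 6 3 1) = [8, 0, 2, 1, 7, 5, 3, 6, 4, 9]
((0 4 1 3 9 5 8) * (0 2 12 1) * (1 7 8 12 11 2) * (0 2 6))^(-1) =((0 4 2 11 6)(1 3 9 5 12 7 8))^(-1) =(0 6 11 2 4)(1 8 7 12 5 9 3)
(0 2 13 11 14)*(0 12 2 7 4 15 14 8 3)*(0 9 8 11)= (0 7 4 15 14 12 2 13)(3 9 8)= [7, 1, 13, 9, 15, 5, 6, 4, 3, 8, 10, 11, 2, 0, 12, 14]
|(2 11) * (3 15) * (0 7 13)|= 6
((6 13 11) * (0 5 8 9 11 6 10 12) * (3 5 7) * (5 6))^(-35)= ((0 7 3 6 13 5 8 9 11 10 12))^(-35)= (0 10 9 5 6 7 12 11 8 13 3)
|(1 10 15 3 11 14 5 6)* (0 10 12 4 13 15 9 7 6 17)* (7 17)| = |(0 10 9 17)(1 12 4 13 15 3 11 14 5 7 6)| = 44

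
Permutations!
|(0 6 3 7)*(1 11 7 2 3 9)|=6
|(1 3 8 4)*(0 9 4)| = |(0 9 4 1 3 8)| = 6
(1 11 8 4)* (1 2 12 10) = (1 11 8 4 2 12 10) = [0, 11, 12, 3, 2, 5, 6, 7, 4, 9, 1, 8, 10]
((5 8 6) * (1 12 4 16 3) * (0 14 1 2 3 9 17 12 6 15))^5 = ((0 14 1 6 5 8 15)(2 3)(4 16 9 17 12))^5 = (17)(0 8 6 14 15 5 1)(2 3)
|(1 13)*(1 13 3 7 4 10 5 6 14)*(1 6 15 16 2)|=18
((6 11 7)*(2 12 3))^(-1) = ((2 12 3)(6 11 7))^(-1) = (2 3 12)(6 7 11)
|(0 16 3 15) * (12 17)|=|(0 16 3 15)(12 17)|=4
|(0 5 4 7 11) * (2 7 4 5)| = |(0 2 7 11)| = 4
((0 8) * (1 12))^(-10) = ((0 8)(1 12))^(-10) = (12)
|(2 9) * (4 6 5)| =|(2 9)(4 6 5)| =6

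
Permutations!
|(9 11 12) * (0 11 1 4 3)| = 7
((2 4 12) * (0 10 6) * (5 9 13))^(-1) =(0 6 10)(2 12 4)(5 13 9)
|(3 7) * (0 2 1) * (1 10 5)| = 10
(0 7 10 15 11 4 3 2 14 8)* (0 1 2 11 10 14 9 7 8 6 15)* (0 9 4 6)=[8, 2, 4, 11, 3, 5, 15, 14, 1, 7, 9, 6, 12, 13, 0, 10]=(0 8 1 2 4 3 11 6 15 10 9 7 14)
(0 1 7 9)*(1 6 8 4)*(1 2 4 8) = (0 6 1 7 9)(2 4) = [6, 7, 4, 3, 2, 5, 1, 9, 8, 0]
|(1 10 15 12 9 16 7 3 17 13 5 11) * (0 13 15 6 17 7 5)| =10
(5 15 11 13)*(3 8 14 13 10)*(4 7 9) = (3 8 14 13 5 15 11 10)(4 7 9) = [0, 1, 2, 8, 7, 15, 6, 9, 14, 4, 3, 10, 12, 5, 13, 11]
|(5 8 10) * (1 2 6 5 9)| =7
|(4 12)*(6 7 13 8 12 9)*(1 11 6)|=9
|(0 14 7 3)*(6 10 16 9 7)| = |(0 14 6 10 16 9 7 3)| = 8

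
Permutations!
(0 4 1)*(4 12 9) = (0 12 9 4 1) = [12, 0, 2, 3, 1, 5, 6, 7, 8, 4, 10, 11, 9]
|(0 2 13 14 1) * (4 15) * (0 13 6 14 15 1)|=4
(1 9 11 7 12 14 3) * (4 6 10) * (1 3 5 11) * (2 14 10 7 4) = (1 9)(2 14 5 11 4 6 7 12 10) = [0, 9, 14, 3, 6, 11, 7, 12, 8, 1, 2, 4, 10, 13, 5]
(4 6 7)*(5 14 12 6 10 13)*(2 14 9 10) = (2 14 12 6 7 4)(5 9 10 13) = [0, 1, 14, 3, 2, 9, 7, 4, 8, 10, 13, 11, 6, 5, 12]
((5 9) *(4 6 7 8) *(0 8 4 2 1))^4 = (9)(4 6 7)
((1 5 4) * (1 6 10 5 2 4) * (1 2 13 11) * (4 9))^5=(1 11 13)(2 5 10 6 4 9)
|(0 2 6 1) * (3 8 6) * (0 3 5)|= 12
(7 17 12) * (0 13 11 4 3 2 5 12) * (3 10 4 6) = (0 13 11 6 3 2 5 12 7 17)(4 10) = [13, 1, 5, 2, 10, 12, 3, 17, 8, 9, 4, 6, 7, 11, 14, 15, 16, 0]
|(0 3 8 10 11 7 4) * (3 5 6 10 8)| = |(0 5 6 10 11 7 4)| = 7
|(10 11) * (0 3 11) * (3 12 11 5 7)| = 12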